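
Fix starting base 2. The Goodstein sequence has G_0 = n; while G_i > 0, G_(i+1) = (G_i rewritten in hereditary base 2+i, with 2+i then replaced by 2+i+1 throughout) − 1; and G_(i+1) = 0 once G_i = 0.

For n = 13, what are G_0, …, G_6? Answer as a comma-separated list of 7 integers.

13, 108, 1279, 16092, 280711, 5765998, 134219479

step 0: 13 = 2^(2 + 1) + 2^2 + 1; sub 3 for 2: 3^(3 + 1) + 3^3 + 1; = 109; G_1 = 109−1 = 108
step 1: 108 = 3^(3 + 1) + 3^3; sub 4 for 3: 4^(4 + 1) + 4^4; = 1280; G_2 = 1280−1 = 1279
step 2: 1279 = 4^(4 + 1) + 3·4^3 + 3·4^2 + 3·4 + 3; sub 5 for 4: 5^(5 + 1) + 3·5^3 + 3·5^2 + 3·5 + 3; = 16093; G_3 = 16093−1 = 16092
step 3: 16092 = 5^(5 + 1) + 3·5^3 + 3·5^2 + 3·5 + 2; sub 6 for 5: 6^(6 + 1) + 3·6^3 + 3·6^2 + 3·6 + 2; = 280712; G_4 = 280712−1 = 280711
step 4: 280711 = 6^(6 + 1) + 3·6^3 + 3·6^2 + 3·6 + 1; sub 7 for 6: 7^(7 + 1) + 3·7^3 + 3·7^2 + 3·7 + 1; = 5765999; G_5 = 5765999−1 = 5765998
step 5: 5765998 = 7^(7 + 1) + 3·7^3 + 3·7^2 + 3·7; sub 8 for 7: 8^(8 + 1) + 3·8^3 + 3·8^2 + 3·8; = 134219480; G_6 = 134219480−1 = 134219479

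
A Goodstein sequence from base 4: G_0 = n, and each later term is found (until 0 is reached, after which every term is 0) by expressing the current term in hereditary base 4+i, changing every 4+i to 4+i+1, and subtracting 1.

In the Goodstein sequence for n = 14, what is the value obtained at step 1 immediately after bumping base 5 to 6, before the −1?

19

G_0=14  [base 4] 3·4 + 2  →[4↦5]→  3·5 + 2 = 17  −1 ⇒ G_1=16
G_1=16  [base 5] 3·5 + 1  →[5↦6]→  3·6 + 1 = 19  −1 ⇒ G_2=18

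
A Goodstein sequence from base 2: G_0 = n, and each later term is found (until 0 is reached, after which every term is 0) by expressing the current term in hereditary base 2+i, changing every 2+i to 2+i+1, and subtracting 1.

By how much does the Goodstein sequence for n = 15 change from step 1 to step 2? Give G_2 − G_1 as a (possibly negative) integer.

(0) 15|_2 = 2^(2 + 1) + 2^2 + 2 + 1 ↦ 3^(3 + 1) + 3^3 + 3 + 1|_3 = 112 ⇒ 111
(1) 111|_3 = 3^(3 + 1) + 3^3 + 3 ↦ 4^(4 + 1) + 4^4 + 4|_4 = 1284 ⇒ 1283

1172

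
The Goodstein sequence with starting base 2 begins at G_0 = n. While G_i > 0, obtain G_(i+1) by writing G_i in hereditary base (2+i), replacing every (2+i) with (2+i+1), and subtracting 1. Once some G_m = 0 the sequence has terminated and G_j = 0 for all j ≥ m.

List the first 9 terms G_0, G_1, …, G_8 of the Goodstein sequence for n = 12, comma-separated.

12, 107, 1065, 15685, 280019, 5764910, 134217867, 3486784574, 100000000211

i=0: 12 = 2^(2 + 1) + 2^2 (b=2); 2→3: 3^(3 + 1) + 3^3 = 108; 108−1 = 107
i=1: 107 = 3^(3 + 1) + 2·3^2 + 2·3 + 2 (b=3); 3→4: 4^(4 + 1) + 2·4^2 + 2·4 + 2 = 1066; 1066−1 = 1065
i=2: 1065 = 4^(4 + 1) + 2·4^2 + 2·4 + 1 (b=4); 4→5: 5^(5 + 1) + 2·5^2 + 2·5 + 1 = 15686; 15686−1 = 15685
i=3: 15685 = 5^(5 + 1) + 2·5^2 + 2·5 (b=5); 5→6: 6^(6 + 1) + 2·6^2 + 2·6 = 280020; 280020−1 = 280019
i=4: 280019 = 6^(6 + 1) + 2·6^2 + 6 + 5 (b=6); 6→7: 7^(7 + 1) + 2·7^2 + 7 + 5 = 5764911; 5764911−1 = 5764910
i=5: 5764910 = 7^(7 + 1) + 2·7^2 + 7 + 4 (b=7); 7→8: 8^(8 + 1) + 2·8^2 + 8 + 4 = 134217868; 134217868−1 = 134217867
i=6: 134217867 = 8^(8 + 1) + 2·8^2 + 8 + 3 (b=8); 8→9: 9^(9 + 1) + 2·9^2 + 9 + 3 = 3486784575; 3486784575−1 = 3486784574
i=7: 3486784574 = 9^(9 + 1) + 2·9^2 + 9 + 2 (b=9); 9→10: 10^(10 + 1) + 2·10^2 + 10 + 2 = 100000000212; 100000000212−1 = 100000000211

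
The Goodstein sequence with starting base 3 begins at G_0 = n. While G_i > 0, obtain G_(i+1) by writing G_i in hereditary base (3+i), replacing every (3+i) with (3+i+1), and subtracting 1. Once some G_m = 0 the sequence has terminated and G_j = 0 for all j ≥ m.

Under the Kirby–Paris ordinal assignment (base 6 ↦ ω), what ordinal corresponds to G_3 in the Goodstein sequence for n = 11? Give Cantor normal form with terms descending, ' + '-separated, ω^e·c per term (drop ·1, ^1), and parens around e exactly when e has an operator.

ω·5 + 5

11 —HB3→ 3^2 + 2 —bump→ 4^2 + 2 = 18 —(−1)→ 17
17 —HB4→ 4^2 + 1 —bump→ 5^2 + 1 = 26 —(−1)→ 25
25 —HB5→ 5^2 —bump→ 6^2 = 36 —(−1)→ 35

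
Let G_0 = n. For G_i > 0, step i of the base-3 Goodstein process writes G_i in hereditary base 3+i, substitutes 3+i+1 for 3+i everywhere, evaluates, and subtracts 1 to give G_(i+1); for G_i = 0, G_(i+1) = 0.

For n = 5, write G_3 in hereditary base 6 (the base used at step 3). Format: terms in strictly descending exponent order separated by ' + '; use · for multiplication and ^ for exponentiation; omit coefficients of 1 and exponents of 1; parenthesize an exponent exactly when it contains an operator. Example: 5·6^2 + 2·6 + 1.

[0] 5 ≡ 3 + 2 (base 3). Lift 4: 6. −1: 5.
[1] 5 ≡ 4 + 1 (base 4). Lift 5: 6. −1: 5.
[2] 5 ≡ 5 (base 5). Lift 6: 6. −1: 5.
[3] 5 ≡ 5 (base 6). Lift 7: 5. −1: 4.

5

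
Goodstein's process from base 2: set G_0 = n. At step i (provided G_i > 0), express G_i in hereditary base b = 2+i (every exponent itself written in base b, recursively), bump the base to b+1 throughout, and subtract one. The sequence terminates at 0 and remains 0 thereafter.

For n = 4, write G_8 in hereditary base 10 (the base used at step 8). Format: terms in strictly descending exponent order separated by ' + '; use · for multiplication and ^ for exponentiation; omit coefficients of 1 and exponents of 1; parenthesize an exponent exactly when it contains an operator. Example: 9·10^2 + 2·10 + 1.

2·10^2 + 10 + 1

4 —HB2→ 2^2 —bump→ 3^3 = 27 —(−1)→ 26
26 —HB3→ 2·3^2 + 2·3 + 2 —bump→ 2·4^2 + 2·4 + 2 = 42 —(−1)→ 41
41 —HB4→ 2·4^2 + 2·4 + 1 —bump→ 2·5^2 + 2·5 + 1 = 61 —(−1)→ 60
60 —HB5→ 2·5^2 + 2·5 —bump→ 2·6^2 + 2·6 = 84 —(−1)→ 83
83 —HB6→ 2·6^2 + 6 + 5 —bump→ 2·7^2 + 7 + 5 = 110 —(−1)→ 109
109 —HB7→ 2·7^2 + 7 + 4 —bump→ 2·8^2 + 8 + 4 = 140 —(−1)→ 139
139 —HB8→ 2·8^2 + 8 + 3 —bump→ 2·9^2 + 9 + 3 = 174 —(−1)→ 173
173 —HB9→ 2·9^2 + 9 + 2 —bump→ 2·10^2 + 10 + 2 = 212 —(−1)→ 211
211 —HB10→ 2·10^2 + 10 + 1 —bump→ 2·11^2 + 11 + 1 = 254 —(−1)→ 253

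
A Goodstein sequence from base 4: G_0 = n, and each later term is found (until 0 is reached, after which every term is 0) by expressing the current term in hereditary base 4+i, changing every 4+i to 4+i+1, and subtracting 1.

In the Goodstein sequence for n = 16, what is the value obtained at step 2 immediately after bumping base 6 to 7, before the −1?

31

16 —HB4→ 4^2 —bump→ 5^2 = 25 —(−1)→ 24
24 —HB5→ 4·5 + 4 —bump→ 4·6 + 4 = 28 —(−1)→ 27
27 —HB6→ 4·6 + 3 —bump→ 4·7 + 3 = 31 —(−1)→ 30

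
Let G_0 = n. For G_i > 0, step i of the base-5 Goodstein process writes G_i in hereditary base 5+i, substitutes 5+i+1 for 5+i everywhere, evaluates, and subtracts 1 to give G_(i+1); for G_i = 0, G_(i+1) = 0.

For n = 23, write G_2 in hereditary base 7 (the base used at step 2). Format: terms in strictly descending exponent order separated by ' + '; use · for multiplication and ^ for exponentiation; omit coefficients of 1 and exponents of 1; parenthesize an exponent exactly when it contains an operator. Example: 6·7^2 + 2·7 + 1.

i=0: 23 = 4·5 + 3 (b=5); 5→6: 4·6 + 3 = 27; 27−1 = 26
i=1: 26 = 4·6 + 2 (b=6); 6→7: 4·7 + 2 = 30; 30−1 = 29
i=2: 29 = 4·7 + 1 (b=7); 7→8: 4·8 + 1 = 33; 33−1 = 32

4·7 + 1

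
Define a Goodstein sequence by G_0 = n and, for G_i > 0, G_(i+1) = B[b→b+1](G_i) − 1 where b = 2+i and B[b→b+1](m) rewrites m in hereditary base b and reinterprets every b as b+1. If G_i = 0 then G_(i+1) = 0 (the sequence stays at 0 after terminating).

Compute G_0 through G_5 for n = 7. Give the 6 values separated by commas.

7, 30, 259, 3127, 46657, 823543

7 —HB2→ 2^2 + 2 + 1 —bump→ 3^3 + 3 + 1 = 31 —(−1)→ 30
30 —HB3→ 3^3 + 3 —bump→ 4^4 + 4 = 260 —(−1)→ 259
259 —HB4→ 4^4 + 3 —bump→ 5^5 + 3 = 3128 —(−1)→ 3127
3127 —HB5→ 5^5 + 2 —bump→ 6^6 + 2 = 46658 —(−1)→ 46657
46657 —HB6→ 6^6 + 1 —bump→ 7^7 + 1 = 823544 —(−1)→ 823543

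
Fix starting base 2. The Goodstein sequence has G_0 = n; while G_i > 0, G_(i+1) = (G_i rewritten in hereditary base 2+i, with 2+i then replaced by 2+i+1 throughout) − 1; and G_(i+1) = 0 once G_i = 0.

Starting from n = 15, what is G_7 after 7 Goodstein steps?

3524450280

G_0 = 15. HB_2(15) = 2^(2 + 1) + 2^2 + 2 + 1. Bump = 112. G_1 = 111.
G_1 = 111. HB_3(111) = 3^(3 + 1) + 3^3 + 3. Bump = 1284. G_2 = 1283.
G_2 = 1283. HB_4(1283) = 4^(4 + 1) + 4^4 + 3. Bump = 18753. G_3 = 18752.
G_3 = 18752. HB_5(18752) = 5^(5 + 1) + 5^5 + 2. Bump = 326594. G_4 = 326593.
G_4 = 326593. HB_6(326593) = 6^(6 + 1) + 6^6 + 1. Bump = 6588345. G_5 = 6588344.
G_5 = 6588344. HB_7(6588344) = 7^(7 + 1) + 7^7. Bump = 150994944. G_6 = 150994943.
G_6 = 150994943. HB_8(150994943) = 8^(8 + 1) + 7·8^7 + 7·8^6 + 7·8^5 + 7·8^4 + 7·8^3 + 7·8^2 + 7·8 + 7. Bump = 3524450281. G_7 = 3524450280.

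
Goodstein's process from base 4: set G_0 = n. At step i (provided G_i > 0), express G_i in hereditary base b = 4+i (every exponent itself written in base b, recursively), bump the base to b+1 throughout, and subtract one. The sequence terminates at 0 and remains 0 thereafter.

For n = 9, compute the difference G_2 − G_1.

1

(0) 9|_4 = 2·4 + 1 ↦ 2·5 + 1|_5 = 11 ⇒ 10
(1) 10|_5 = 2·5 ↦ 2·6|_6 = 12 ⇒ 11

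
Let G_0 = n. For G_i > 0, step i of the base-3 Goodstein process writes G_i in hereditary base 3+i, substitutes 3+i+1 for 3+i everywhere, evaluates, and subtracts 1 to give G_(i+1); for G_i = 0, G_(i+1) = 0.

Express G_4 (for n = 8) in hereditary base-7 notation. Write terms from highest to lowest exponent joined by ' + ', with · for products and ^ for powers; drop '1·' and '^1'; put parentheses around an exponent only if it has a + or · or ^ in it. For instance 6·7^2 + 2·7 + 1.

7 + 4

G_0=8  [base 3] 2·3 + 2  →[3↦4]→  2·4 + 2 = 10  −1 ⇒ G_1=9
G_1=9  [base 4] 2·4 + 1  →[4↦5]→  2·5 + 1 = 11  −1 ⇒ G_2=10
G_2=10  [base 5] 2·5  →[5↦6]→  2·6 = 12  −1 ⇒ G_3=11
G_3=11  [base 6] 6 + 5  →[6↦7]→  7 + 5 = 12  −1 ⇒ G_4=11
G_4=11  [base 7] 7 + 4  →[7↦8]→  8 + 4 = 12  −1 ⇒ G_5=11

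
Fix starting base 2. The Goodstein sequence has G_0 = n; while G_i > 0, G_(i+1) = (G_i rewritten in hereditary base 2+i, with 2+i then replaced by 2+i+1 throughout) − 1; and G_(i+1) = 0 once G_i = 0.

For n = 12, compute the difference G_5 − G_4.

12 —HB2→ 2^(2 + 1) + 2^2 —bump→ 3^(3 + 1) + 3^3 = 108 —(−1)→ 107
107 —HB3→ 3^(3 + 1) + 2·3^2 + 2·3 + 2 —bump→ 4^(4 + 1) + 2·4^2 + 2·4 + 2 = 1066 —(−1)→ 1065
1065 —HB4→ 4^(4 + 1) + 2·4^2 + 2·4 + 1 —bump→ 5^(5 + 1) + 2·5^2 + 2·5 + 1 = 15686 —(−1)→ 15685
15685 —HB5→ 5^(5 + 1) + 2·5^2 + 2·5 —bump→ 6^(6 + 1) + 2·6^2 + 2·6 = 280020 —(−1)→ 280019
280019 —HB6→ 6^(6 + 1) + 2·6^2 + 6 + 5 —bump→ 7^(7 + 1) + 2·7^2 + 7 + 5 = 5764911 —(−1)→ 5764910

5484891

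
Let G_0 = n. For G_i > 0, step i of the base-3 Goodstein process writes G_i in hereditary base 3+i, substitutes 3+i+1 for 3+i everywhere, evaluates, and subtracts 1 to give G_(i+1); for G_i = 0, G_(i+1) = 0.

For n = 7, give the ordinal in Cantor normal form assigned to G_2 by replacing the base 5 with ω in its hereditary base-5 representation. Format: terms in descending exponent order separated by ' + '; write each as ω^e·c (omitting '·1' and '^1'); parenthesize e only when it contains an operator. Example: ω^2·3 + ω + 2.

base 3: 7 = 2·3 + 1; at 4: 2·4 + 1 = 9; next = 8
base 4: 8 = 2·4; at 5: 2·5 = 10; next = 9

ω + 4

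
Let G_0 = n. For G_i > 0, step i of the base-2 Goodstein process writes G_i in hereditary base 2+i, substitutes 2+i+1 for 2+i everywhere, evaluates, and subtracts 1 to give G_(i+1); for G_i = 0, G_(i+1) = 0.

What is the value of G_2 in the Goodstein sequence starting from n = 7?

259

G_0 = 7. HB_2(7) = 2^2 + 2 + 1. Bump = 31. G_1 = 30.
G_1 = 30. HB_3(30) = 3^3 + 3. Bump = 260. G_2 = 259.
G_2 = 259. HB_4(259) = 4^4 + 3. Bump = 3128. G_3 = 3127.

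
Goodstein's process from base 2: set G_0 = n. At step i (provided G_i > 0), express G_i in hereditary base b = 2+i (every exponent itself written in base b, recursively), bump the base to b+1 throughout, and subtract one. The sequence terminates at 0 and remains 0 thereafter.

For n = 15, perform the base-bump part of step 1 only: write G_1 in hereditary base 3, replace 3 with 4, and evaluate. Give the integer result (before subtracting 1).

1284

G_0 = 15. HB_2(15) = 2^(2 + 1) + 2^2 + 2 + 1. Bump = 112. G_1 = 111.
G_1 = 111. HB_3(111) = 3^(3 + 1) + 3^3 + 3. Bump = 1284. G_2 = 1283.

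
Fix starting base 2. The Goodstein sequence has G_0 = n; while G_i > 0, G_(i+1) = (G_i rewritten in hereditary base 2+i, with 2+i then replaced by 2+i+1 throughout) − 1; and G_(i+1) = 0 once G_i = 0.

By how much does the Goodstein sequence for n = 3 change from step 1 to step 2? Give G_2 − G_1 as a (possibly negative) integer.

[0] 3 ≡ 2 + 1 (base 2). Lift 3: 4. −1: 3.
[1] 3 ≡ 3 (base 3). Lift 4: 4. −1: 3.

0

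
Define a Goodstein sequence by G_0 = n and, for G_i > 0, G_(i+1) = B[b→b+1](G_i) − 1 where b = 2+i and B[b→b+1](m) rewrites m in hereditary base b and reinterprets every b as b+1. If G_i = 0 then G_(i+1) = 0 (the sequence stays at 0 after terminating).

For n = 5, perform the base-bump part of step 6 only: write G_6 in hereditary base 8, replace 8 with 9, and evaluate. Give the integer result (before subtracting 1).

base 2: 5 = 2^2 + 1; at 3: 3^3 + 1 = 28; next = 27
base 3: 27 = 3^3; at 4: 4^4 = 256; next = 255
base 4: 255 = 3·4^3 + 3·4^2 + 3·4 + 3; at 5: 3·5^3 + 3·5^2 + 3·5 + 3 = 468; next = 467
base 5: 467 = 3·5^3 + 3·5^2 + 3·5 + 2; at 6: 3·6^3 + 3·6^2 + 3·6 + 2 = 776; next = 775
base 6: 775 = 3·6^3 + 3·6^2 + 3·6 + 1; at 7: 3·7^3 + 3·7^2 + 3·7 + 1 = 1198; next = 1197
base 7: 1197 = 3·7^3 + 3·7^2 + 3·7; at 8: 3·8^3 + 3·8^2 + 3·8 = 1752; next = 1751
base 8: 1751 = 3·8^3 + 3·8^2 + 2·8 + 7; at 9: 3·9^3 + 3·9^2 + 2·9 + 7 = 2455; next = 2454

2455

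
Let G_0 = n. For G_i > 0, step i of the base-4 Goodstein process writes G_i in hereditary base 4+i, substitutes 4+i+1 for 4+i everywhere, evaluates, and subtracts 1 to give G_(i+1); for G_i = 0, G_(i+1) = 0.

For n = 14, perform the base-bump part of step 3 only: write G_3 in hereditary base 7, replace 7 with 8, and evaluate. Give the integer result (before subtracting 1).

base 4: 14 = 3·4 + 2; at 5: 3·5 + 2 = 17; next = 16
base 5: 16 = 3·5 + 1; at 6: 3·6 + 1 = 19; next = 18
base 6: 18 = 3·6; at 7: 3·7 = 21; next = 20
base 7: 20 = 2·7 + 6; at 8: 2·8 + 6 = 22; next = 21

22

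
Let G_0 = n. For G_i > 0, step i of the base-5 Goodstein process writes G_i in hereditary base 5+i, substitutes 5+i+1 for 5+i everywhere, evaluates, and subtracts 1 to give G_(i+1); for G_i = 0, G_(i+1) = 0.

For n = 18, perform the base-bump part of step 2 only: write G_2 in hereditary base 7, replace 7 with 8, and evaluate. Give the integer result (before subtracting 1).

25

base 5: 18 = 3·5 + 3; at 6: 3·6 + 3 = 21; next = 20
base 6: 20 = 3·6 + 2; at 7: 3·7 + 2 = 23; next = 22
base 7: 22 = 3·7 + 1; at 8: 3·8 + 1 = 25; next = 24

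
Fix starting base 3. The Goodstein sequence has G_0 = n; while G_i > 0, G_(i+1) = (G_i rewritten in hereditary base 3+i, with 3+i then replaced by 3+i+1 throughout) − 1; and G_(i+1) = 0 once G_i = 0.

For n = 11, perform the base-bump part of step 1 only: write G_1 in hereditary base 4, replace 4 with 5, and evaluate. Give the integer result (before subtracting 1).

[0] 11 ≡ 3^2 + 2 (base 3). Lift 4: 18. −1: 17.
[1] 17 ≡ 4^2 + 1 (base 4). Lift 5: 26. −1: 25.

26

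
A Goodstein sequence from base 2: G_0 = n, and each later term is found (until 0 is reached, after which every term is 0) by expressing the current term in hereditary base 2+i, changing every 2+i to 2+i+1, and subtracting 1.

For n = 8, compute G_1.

80

[0] 8 ≡ 2^(2 + 1) (base 2). Lift 3: 81. −1: 80.
[1] 80 ≡ 2·3^3 + 2·3^2 + 2·3 + 2 (base 3). Lift 4: 554. −1: 553.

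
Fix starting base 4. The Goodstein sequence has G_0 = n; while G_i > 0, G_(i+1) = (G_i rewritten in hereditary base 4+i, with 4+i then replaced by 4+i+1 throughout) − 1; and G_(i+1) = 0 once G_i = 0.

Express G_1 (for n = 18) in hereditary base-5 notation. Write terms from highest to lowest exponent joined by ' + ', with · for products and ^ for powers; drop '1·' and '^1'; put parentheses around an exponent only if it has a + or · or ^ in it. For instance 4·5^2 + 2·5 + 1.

5^2 + 1

18 —HB4→ 4^2 + 2 —bump→ 5^2 + 2 = 27 —(−1)→ 26
26 —HB5→ 5^2 + 1 —bump→ 6^2 + 1 = 37 —(−1)→ 36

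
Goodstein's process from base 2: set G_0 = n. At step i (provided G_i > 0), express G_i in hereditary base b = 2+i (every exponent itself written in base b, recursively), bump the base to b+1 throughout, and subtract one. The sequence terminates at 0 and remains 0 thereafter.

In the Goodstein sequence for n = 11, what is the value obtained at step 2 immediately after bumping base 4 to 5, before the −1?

15628

i=0: 11 = 2^(2 + 1) + 2 + 1 (b=2); 2→3: 3^(3 + 1) + 3 + 1 = 85; 85−1 = 84
i=1: 84 = 3^(3 + 1) + 3 (b=3); 3→4: 4^(4 + 1) + 4 = 1028; 1028−1 = 1027
i=2: 1027 = 4^(4 + 1) + 3 (b=4); 4→5: 5^(5 + 1) + 3 = 15628; 15628−1 = 15627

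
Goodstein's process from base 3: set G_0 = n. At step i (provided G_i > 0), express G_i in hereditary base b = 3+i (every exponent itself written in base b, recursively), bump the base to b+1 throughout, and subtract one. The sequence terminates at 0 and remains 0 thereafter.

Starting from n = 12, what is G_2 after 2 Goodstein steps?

12 —HB3→ 3^2 + 3 —bump→ 4^2 + 4 = 20 —(−1)→ 19
19 —HB4→ 4^2 + 3 —bump→ 5^2 + 3 = 28 —(−1)→ 27

27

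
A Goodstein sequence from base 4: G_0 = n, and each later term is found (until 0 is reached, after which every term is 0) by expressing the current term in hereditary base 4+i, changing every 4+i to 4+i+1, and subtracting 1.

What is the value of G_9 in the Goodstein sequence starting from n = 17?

i=0: 17 = 4^2 + 1 (b=4); 4→5: 5^2 + 1 = 26; 26−1 = 25
i=1: 25 = 5^2 (b=5); 5→6: 6^2 = 36; 36−1 = 35
i=2: 35 = 5·6 + 5 (b=6); 6→7: 5·7 + 5 = 40; 40−1 = 39
i=3: 39 = 5·7 + 4 (b=7); 7→8: 5·8 + 4 = 44; 44−1 = 43
i=4: 43 = 5·8 + 3 (b=8); 8→9: 5·9 + 3 = 48; 48−1 = 47
i=5: 47 = 5·9 + 2 (b=9); 9→10: 5·10 + 2 = 52; 52−1 = 51
i=6: 51 = 5·10 + 1 (b=10); 10→11: 5·11 + 1 = 56; 56−1 = 55
i=7: 55 = 5·11 (b=11); 11→12: 5·12 = 60; 60−1 = 59
i=8: 59 = 4·12 + 11 (b=12); 12→13: 4·13 + 11 = 63; 63−1 = 62

62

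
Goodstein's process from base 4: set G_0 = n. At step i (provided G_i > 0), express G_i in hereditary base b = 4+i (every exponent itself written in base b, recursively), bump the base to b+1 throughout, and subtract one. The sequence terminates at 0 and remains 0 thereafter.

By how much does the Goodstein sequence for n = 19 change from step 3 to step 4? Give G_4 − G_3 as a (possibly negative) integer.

G_0 = 19. HB_4(19) = 4^2 + 3. Bump = 28. G_1 = 27.
G_1 = 27. HB_5(27) = 5^2 + 2. Bump = 38. G_2 = 37.
G_2 = 37. HB_6(37) = 6^2 + 1. Bump = 50. G_3 = 49.
G_3 = 49. HB_7(49) = 7^2. Bump = 64. G_4 = 63.

14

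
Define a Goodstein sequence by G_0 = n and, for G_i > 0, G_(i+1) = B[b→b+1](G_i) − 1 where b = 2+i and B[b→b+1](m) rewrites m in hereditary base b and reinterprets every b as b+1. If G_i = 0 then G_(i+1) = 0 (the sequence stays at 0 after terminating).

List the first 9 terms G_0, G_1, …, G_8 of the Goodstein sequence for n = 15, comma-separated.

i=0: 15 = 2^(2 + 1) + 2^2 + 2 + 1 (b=2); 2→3: 3^(3 + 1) + 3^3 + 3 + 1 = 112; 112−1 = 111
i=1: 111 = 3^(3 + 1) + 3^3 + 3 (b=3); 3→4: 4^(4 + 1) + 4^4 + 4 = 1284; 1284−1 = 1283
i=2: 1283 = 4^(4 + 1) + 4^4 + 3 (b=4); 4→5: 5^(5 + 1) + 5^5 + 3 = 18753; 18753−1 = 18752
i=3: 18752 = 5^(5 + 1) + 5^5 + 2 (b=5); 5→6: 6^(6 + 1) + 6^6 + 2 = 326594; 326594−1 = 326593
i=4: 326593 = 6^(6 + 1) + 6^6 + 1 (b=6); 6→7: 7^(7 + 1) + 7^7 + 1 = 6588345; 6588345−1 = 6588344
i=5: 6588344 = 7^(7 + 1) + 7^7 (b=7); 7→8: 8^(8 + 1) + 8^8 = 150994944; 150994944−1 = 150994943
i=6: 150994943 = 8^(8 + 1) + 7·8^7 + 7·8^6 + 7·8^5 + 7·8^4 + 7·8^3 + 7·8^2 + 7·8 + 7 (b=8); 8→9: 9^(9 + 1) + 7·9^7 + 7·9^6 + 7·9^5 + 7·9^4 + 7·9^3 + 7·9^2 + 7·9 + 7 = 3524450281; 3524450281−1 = 3524450280
i=7: 3524450280 = 9^(9 + 1) + 7·9^7 + 7·9^6 + 7·9^5 + 7·9^4 + 7·9^3 + 7·9^2 + 7·9 + 6 (b=9); 9→10: 10^(10 + 1) + 7·10^7 + 7·10^6 + 7·10^5 + 7·10^4 + 7·10^3 + 7·10^2 + 7·10 + 6 = 100077777776; 100077777776−1 = 100077777775

15, 111, 1283, 18752, 326593, 6588344, 150994943, 3524450280, 100077777775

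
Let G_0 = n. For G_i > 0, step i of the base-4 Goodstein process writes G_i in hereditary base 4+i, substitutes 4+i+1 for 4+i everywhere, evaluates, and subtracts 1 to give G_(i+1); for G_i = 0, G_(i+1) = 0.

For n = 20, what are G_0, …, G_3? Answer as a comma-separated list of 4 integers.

(0) 20|_4 = 4^2 + 4 ↦ 5^2 + 5|_5 = 30 ⇒ 29
(1) 29|_5 = 5^2 + 4 ↦ 6^2 + 4|_6 = 40 ⇒ 39
(2) 39|_6 = 6^2 + 3 ↦ 7^2 + 3|_7 = 52 ⇒ 51

20, 29, 39, 51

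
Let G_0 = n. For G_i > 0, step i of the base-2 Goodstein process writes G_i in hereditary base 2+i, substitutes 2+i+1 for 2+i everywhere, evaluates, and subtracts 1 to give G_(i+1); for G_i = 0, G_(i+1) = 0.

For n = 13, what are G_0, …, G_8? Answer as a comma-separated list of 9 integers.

13, 108, 1279, 16092, 280711, 5765998, 134219479, 3486786855, 100000003325

G_0 = 13. HB_2(13) = 2^(2 + 1) + 2^2 + 1. Bump = 109. G_1 = 108.
G_1 = 108. HB_3(108) = 3^(3 + 1) + 3^3. Bump = 1280. G_2 = 1279.
G_2 = 1279. HB_4(1279) = 4^(4 + 1) + 3·4^3 + 3·4^2 + 3·4 + 3. Bump = 16093. G_3 = 16092.
G_3 = 16092. HB_5(16092) = 5^(5 + 1) + 3·5^3 + 3·5^2 + 3·5 + 2. Bump = 280712. G_4 = 280711.
G_4 = 280711. HB_6(280711) = 6^(6 + 1) + 3·6^3 + 3·6^2 + 3·6 + 1. Bump = 5765999. G_5 = 5765998.
G_5 = 5765998. HB_7(5765998) = 7^(7 + 1) + 3·7^3 + 3·7^2 + 3·7. Bump = 134219480. G_6 = 134219479.
G_6 = 134219479. HB_8(134219479) = 8^(8 + 1) + 3·8^3 + 3·8^2 + 2·8 + 7. Bump = 3486786856. G_7 = 3486786855.
G_7 = 3486786855. HB_9(3486786855) = 9^(9 + 1) + 3·9^3 + 3·9^2 + 2·9 + 6. Bump = 100000003326. G_8 = 100000003325.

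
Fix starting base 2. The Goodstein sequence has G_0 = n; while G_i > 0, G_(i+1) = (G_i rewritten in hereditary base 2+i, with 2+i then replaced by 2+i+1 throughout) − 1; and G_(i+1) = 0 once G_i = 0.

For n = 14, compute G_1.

110

[0] 14 ≡ 2^(2 + 1) + 2^2 + 2 (base 2). Lift 3: 111. −1: 110.
[1] 110 ≡ 3^(3 + 1) + 3^3 + 2 (base 3). Lift 4: 1282. −1: 1281.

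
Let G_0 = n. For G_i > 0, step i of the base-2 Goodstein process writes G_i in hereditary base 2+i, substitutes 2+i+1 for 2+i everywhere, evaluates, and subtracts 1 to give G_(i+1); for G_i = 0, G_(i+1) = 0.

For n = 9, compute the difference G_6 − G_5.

47861573

i=0: 9 = 2^(2 + 1) + 1 (b=2); 2→3: 3^(3 + 1) + 1 = 82; 82−1 = 81
i=1: 81 = 3^(3 + 1) (b=3); 3→4: 4^(4 + 1) = 1024; 1024−1 = 1023
i=2: 1023 = 3·4^4 + 3·4^3 + 3·4^2 + 3·4 + 3 (b=4); 4→5: 3·5^5 + 3·5^3 + 3·5^2 + 3·5 + 3 = 9843; 9843−1 = 9842
i=3: 9842 = 3·5^5 + 3·5^3 + 3·5^2 + 3·5 + 2 (b=5); 5→6: 3·6^6 + 3·6^3 + 3·6^2 + 3·6 + 2 = 140744; 140744−1 = 140743
i=4: 140743 = 3·6^6 + 3·6^3 + 3·6^2 + 3·6 + 1 (b=6); 6→7: 3·7^7 + 3·7^3 + 3·7^2 + 3·7 + 1 = 2471827; 2471827−1 = 2471826
i=5: 2471826 = 3·7^7 + 3·7^3 + 3·7^2 + 3·7 (b=7); 7→8: 3·8^8 + 3·8^3 + 3·8^2 + 3·8 = 50333400; 50333400−1 = 50333399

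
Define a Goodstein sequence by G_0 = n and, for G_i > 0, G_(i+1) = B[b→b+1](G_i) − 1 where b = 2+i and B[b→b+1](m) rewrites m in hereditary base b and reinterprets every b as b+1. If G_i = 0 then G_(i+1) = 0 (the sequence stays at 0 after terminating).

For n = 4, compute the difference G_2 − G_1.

15

(0) 4|_2 = 2^2 ↦ 3^3|_3 = 27 ⇒ 26
(1) 26|_3 = 2·3^2 + 2·3 + 2 ↦ 2·4^2 + 2·4 + 2|_4 = 42 ⇒ 41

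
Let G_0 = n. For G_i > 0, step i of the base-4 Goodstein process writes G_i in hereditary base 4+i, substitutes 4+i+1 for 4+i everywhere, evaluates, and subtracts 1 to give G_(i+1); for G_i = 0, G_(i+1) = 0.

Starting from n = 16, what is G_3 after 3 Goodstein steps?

base 4: 16 = 4^2; at 5: 5^2 = 25; next = 24
base 5: 24 = 4·5 + 4; at 6: 4·6 + 4 = 28; next = 27
base 6: 27 = 4·6 + 3; at 7: 4·7 + 3 = 31; next = 30
base 7: 30 = 4·7 + 2; at 8: 4·8 + 2 = 34; next = 33

30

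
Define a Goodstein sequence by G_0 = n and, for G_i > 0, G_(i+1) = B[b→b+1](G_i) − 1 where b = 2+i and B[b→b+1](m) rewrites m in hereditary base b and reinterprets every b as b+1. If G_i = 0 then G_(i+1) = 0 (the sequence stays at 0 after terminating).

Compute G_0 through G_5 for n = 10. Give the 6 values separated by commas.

i=0: 10 = 2^(2 + 1) + 2 (b=2); 2→3: 3^(3 + 1) + 3 = 84; 84−1 = 83
i=1: 83 = 3^(3 + 1) + 2 (b=3); 3→4: 4^(4 + 1) + 2 = 1026; 1026−1 = 1025
i=2: 1025 = 4^(4 + 1) + 1 (b=4); 4→5: 5^(5 + 1) + 1 = 15626; 15626−1 = 15625
i=3: 15625 = 5^(5 + 1) (b=5); 5→6: 6^(6 + 1) = 279936; 279936−1 = 279935
i=4: 279935 = 5·6^6 + 5·6^5 + 5·6^4 + 5·6^3 + 5·6^2 + 5·6 + 5 (b=6); 6→7: 5·7^7 + 5·7^5 + 5·7^4 + 5·7^3 + 5·7^2 + 5·7 + 5 = 4215755; 4215755−1 = 4215754

10, 83, 1025, 15625, 279935, 4215754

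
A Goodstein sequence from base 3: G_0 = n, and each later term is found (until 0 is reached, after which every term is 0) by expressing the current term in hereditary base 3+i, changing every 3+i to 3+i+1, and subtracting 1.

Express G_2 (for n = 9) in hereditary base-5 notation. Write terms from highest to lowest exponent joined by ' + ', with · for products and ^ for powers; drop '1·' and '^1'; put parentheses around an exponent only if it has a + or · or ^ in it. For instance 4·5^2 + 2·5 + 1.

[0] 9 ≡ 3^2 (base 3). Lift 4: 16. −1: 15.
[1] 15 ≡ 3·4 + 3 (base 4). Lift 5: 18. −1: 17.
[2] 17 ≡ 3·5 + 2 (base 5). Lift 6: 20. −1: 19.

3·5 + 2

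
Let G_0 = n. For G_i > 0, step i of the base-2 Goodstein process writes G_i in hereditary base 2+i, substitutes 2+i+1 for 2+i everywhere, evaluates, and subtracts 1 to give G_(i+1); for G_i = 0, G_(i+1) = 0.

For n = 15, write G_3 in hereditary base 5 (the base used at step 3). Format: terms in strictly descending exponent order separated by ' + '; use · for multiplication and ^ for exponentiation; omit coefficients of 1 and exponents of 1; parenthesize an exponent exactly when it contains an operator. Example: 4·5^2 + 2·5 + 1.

base 2: 15 = 2^(2 + 1) + 2^2 + 2 + 1; at 3: 3^(3 + 1) + 3^3 + 3 + 1 = 112; next = 111
base 3: 111 = 3^(3 + 1) + 3^3 + 3; at 4: 4^(4 + 1) + 4^4 + 4 = 1284; next = 1283
base 4: 1283 = 4^(4 + 1) + 4^4 + 3; at 5: 5^(5 + 1) + 5^5 + 3 = 18753; next = 18752

5^(5 + 1) + 5^5 + 2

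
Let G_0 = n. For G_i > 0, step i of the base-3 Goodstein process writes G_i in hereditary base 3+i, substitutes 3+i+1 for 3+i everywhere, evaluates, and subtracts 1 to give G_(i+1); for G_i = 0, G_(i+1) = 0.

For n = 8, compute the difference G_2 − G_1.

step 0: 8 = 2·3 + 2; sub 4 for 3: 2·4 + 2; = 10; G_1 = 10−1 = 9
step 1: 9 = 2·4 + 1; sub 5 for 4: 2·5 + 1; = 11; G_2 = 11−1 = 10

1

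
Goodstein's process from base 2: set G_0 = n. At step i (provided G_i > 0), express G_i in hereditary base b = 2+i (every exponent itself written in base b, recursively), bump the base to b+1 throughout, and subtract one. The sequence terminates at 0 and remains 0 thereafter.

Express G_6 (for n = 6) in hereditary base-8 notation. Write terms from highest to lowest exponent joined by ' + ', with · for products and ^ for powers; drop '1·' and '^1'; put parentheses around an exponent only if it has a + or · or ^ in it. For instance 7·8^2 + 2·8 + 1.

5·8^5 + 5·8^4 + 5·8^3 + 5·8^2 + 5·8 + 3

i=0: 6 = 2^2 + 2 (b=2); 2→3: 3^3 + 3 = 30; 30−1 = 29
i=1: 29 = 3^3 + 2 (b=3); 3→4: 4^4 + 2 = 258; 258−1 = 257
i=2: 257 = 4^4 + 1 (b=4); 4→5: 5^5 + 1 = 3126; 3126−1 = 3125
i=3: 3125 = 5^5 (b=5); 5→6: 6^6 = 46656; 46656−1 = 46655
i=4: 46655 = 5·6^5 + 5·6^4 + 5·6^3 + 5·6^2 + 5·6 + 5 (b=6); 6→7: 5·7^5 + 5·7^4 + 5·7^3 + 5·7^2 + 5·7 + 5 = 98040; 98040−1 = 98039
i=5: 98039 = 5·7^5 + 5·7^4 + 5·7^3 + 5·7^2 + 5·7 + 4 (b=7); 7→8: 5·8^5 + 5·8^4 + 5·8^3 + 5·8^2 + 5·8 + 4 = 187244; 187244−1 = 187243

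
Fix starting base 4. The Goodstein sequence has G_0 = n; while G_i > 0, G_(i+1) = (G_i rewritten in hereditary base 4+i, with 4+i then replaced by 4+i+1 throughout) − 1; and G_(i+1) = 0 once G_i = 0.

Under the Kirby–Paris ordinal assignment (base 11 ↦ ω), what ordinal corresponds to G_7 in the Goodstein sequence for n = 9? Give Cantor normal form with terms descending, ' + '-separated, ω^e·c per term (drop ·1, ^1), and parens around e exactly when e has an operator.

ω

step 0: 9 = 2·4 + 1; sub 5 for 4: 2·5 + 1; = 11; G_1 = 11−1 = 10
step 1: 10 = 2·5; sub 6 for 5: 2·6; = 12; G_2 = 12−1 = 11
step 2: 11 = 6 + 5; sub 7 for 6: 7 + 5; = 12; G_3 = 12−1 = 11
step 3: 11 = 7 + 4; sub 8 for 7: 8 + 4; = 12; G_4 = 12−1 = 11
step 4: 11 = 8 + 3; sub 9 for 8: 9 + 3; = 12; G_5 = 12−1 = 11
step 5: 11 = 9 + 2; sub 10 for 9: 10 + 2; = 12; G_6 = 12−1 = 11
step 6: 11 = 10 + 1; sub 11 for 10: 11 + 1; = 12; G_7 = 12−1 = 11
step 7: 11 = 11; sub 12 for 11: 12; = 12; G_8 = 12−1 = 11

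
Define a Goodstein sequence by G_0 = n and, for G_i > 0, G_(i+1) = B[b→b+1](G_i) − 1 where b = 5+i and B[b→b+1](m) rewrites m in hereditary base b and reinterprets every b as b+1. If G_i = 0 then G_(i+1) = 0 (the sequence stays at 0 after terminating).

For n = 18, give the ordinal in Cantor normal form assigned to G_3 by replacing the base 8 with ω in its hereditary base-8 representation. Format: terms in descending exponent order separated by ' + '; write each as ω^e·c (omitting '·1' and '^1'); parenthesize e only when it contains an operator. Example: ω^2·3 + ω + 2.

ω·3

(0) 18|_5 = 3·5 + 3 ↦ 3·6 + 3|_6 = 21 ⇒ 20
(1) 20|_6 = 3·6 + 2 ↦ 3·7 + 2|_7 = 23 ⇒ 22
(2) 22|_7 = 3·7 + 1 ↦ 3·8 + 1|_8 = 25 ⇒ 24
(3) 24|_8 = 3·8 ↦ 3·9|_9 = 27 ⇒ 26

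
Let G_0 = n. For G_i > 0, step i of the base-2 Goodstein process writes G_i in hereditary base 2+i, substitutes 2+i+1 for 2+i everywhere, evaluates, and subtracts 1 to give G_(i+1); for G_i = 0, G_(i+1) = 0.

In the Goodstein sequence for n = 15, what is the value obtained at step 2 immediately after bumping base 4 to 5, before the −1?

18753

G_0=15  [base 2] 2^(2 + 1) + 2^2 + 2 + 1  →[2↦3]→  3^(3 + 1) + 3^3 + 3 + 1 = 112  −1 ⇒ G_1=111
G_1=111  [base 3] 3^(3 + 1) + 3^3 + 3  →[3↦4]→  4^(4 + 1) + 4^4 + 4 = 1284  −1 ⇒ G_2=1283
G_2=1283  [base 4] 4^(4 + 1) + 4^4 + 3  →[4↦5]→  5^(5 + 1) + 5^5 + 3 = 18753  −1 ⇒ G_3=18752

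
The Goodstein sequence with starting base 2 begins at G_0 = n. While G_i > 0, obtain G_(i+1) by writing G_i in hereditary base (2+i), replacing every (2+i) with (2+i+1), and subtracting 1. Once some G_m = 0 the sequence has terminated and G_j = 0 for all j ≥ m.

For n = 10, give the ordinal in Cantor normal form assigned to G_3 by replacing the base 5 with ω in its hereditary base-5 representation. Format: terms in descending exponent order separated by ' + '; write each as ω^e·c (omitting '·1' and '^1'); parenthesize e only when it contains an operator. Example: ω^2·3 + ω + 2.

ω^(ω + 1)

G_0 = 10. HB_2(10) = 2^(2 + 1) + 2. Bump = 84. G_1 = 83.
G_1 = 83. HB_3(83) = 3^(3 + 1) + 2. Bump = 1026. G_2 = 1025.
G_2 = 1025. HB_4(1025) = 4^(4 + 1) + 1. Bump = 15626. G_3 = 15625.
G_3 = 15625. HB_5(15625) = 5^(5 + 1). Bump = 279936. G_4 = 279935.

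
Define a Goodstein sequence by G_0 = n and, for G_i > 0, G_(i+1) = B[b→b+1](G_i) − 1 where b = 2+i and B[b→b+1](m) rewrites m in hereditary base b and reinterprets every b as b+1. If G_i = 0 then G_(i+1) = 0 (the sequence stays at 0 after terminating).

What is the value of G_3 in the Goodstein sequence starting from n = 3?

[0] 3 ≡ 2 + 1 (base 2). Lift 3: 4. −1: 3.
[1] 3 ≡ 3 (base 3). Lift 4: 4. −1: 3.
[2] 3 ≡ 3 (base 4). Lift 5: 3. −1: 2.

2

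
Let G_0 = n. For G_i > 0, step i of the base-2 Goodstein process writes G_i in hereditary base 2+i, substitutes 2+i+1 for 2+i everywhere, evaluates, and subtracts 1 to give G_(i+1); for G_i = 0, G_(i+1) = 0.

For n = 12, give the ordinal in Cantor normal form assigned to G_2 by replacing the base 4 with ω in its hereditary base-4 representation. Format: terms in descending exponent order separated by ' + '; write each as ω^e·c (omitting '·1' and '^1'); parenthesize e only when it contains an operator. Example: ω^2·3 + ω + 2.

ω^(ω + 1) + ω^2·2 + ω·2 + 1

base 2: 12 = 2^(2 + 1) + 2^2; at 3: 3^(3 + 1) + 3^3 = 108; next = 107
base 3: 107 = 3^(3 + 1) + 2·3^2 + 2·3 + 2; at 4: 4^(4 + 1) + 2·4^2 + 2·4 + 2 = 1066; next = 1065
base 4: 1065 = 4^(4 + 1) + 2·4^2 + 2·4 + 1; at 5: 5^(5 + 1) + 2·5^2 + 2·5 + 1 = 15686; next = 15685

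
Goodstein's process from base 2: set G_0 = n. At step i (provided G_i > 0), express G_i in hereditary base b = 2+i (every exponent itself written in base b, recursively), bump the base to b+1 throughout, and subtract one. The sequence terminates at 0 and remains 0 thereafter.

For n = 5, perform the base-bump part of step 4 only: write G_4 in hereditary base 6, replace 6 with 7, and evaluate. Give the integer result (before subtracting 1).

1198

G_0 = 5. HB_2(5) = 2^2 + 1. Bump = 28. G_1 = 27.
G_1 = 27. HB_3(27) = 3^3. Bump = 256. G_2 = 255.
G_2 = 255. HB_4(255) = 3·4^3 + 3·4^2 + 3·4 + 3. Bump = 468. G_3 = 467.
G_3 = 467. HB_5(467) = 3·5^3 + 3·5^2 + 3·5 + 2. Bump = 776. G_4 = 775.
G_4 = 775. HB_6(775) = 3·6^3 + 3·6^2 + 3·6 + 1. Bump = 1198. G_5 = 1197.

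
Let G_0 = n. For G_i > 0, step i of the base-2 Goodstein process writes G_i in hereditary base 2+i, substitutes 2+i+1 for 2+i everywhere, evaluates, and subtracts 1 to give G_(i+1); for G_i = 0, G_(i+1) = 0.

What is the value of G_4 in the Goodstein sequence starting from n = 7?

46657

G_0 = 7. HB_2(7) = 2^2 + 2 + 1. Bump = 31. G_1 = 30.
G_1 = 30. HB_3(30) = 3^3 + 3. Bump = 260. G_2 = 259.
G_2 = 259. HB_4(259) = 4^4 + 3. Bump = 3128. G_3 = 3127.
G_3 = 3127. HB_5(3127) = 5^5 + 2. Bump = 46658. G_4 = 46657.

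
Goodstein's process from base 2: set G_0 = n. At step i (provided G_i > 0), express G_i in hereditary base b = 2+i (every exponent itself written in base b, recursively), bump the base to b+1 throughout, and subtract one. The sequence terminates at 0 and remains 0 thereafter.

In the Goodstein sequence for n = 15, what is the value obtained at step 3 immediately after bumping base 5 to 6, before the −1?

326594

[0] 15 ≡ 2^(2 + 1) + 2^2 + 2 + 1 (base 2). Lift 3: 112. −1: 111.
[1] 111 ≡ 3^(3 + 1) + 3^3 + 3 (base 3). Lift 4: 1284. −1: 1283.
[2] 1283 ≡ 4^(4 + 1) + 4^4 + 3 (base 4). Lift 5: 18753. −1: 18752.
[3] 18752 ≡ 5^(5 + 1) + 5^5 + 2 (base 5). Lift 6: 326594. −1: 326593.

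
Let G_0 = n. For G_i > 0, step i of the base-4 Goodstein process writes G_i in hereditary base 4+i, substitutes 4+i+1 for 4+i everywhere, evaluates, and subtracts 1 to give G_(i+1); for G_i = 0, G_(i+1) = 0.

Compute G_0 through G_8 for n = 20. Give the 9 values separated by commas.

20, 29, 39, 51, 65, 81, 99, 107, 115

[0] 20 ≡ 4^2 + 4 (base 4). Lift 5: 30. −1: 29.
[1] 29 ≡ 5^2 + 4 (base 5). Lift 6: 40. −1: 39.
[2] 39 ≡ 6^2 + 3 (base 6). Lift 7: 52. −1: 51.
[3] 51 ≡ 7^2 + 2 (base 7). Lift 8: 66. −1: 65.
[4] 65 ≡ 8^2 + 1 (base 8). Lift 9: 82. −1: 81.
[5] 81 ≡ 9^2 (base 9). Lift 10: 100. −1: 99.
[6] 99 ≡ 9·10 + 9 (base 10). Lift 11: 108. −1: 107.
[7] 107 ≡ 9·11 + 8 (base 11). Lift 12: 116. −1: 115.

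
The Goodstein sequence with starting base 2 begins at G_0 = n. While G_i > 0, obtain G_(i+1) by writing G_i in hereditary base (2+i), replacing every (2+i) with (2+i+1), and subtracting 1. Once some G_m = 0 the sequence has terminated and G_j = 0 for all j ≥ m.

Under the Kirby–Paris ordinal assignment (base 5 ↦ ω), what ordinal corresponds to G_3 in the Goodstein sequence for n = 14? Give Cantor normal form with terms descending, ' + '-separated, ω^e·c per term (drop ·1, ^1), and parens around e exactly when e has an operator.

14 —HB2→ 2^(2 + 1) + 2^2 + 2 —bump→ 3^(3 + 1) + 3^3 + 3 = 111 —(−1)→ 110
110 —HB3→ 3^(3 + 1) + 3^3 + 2 —bump→ 4^(4 + 1) + 4^4 + 2 = 1282 —(−1)→ 1281
1281 —HB4→ 4^(4 + 1) + 4^4 + 1 —bump→ 5^(5 + 1) + 5^5 + 1 = 18751 —(−1)→ 18750
18750 —HB5→ 5^(5 + 1) + 5^5 —bump→ 6^(6 + 1) + 6^6 = 326592 —(−1)→ 326591

ω^(ω + 1) + ω^ω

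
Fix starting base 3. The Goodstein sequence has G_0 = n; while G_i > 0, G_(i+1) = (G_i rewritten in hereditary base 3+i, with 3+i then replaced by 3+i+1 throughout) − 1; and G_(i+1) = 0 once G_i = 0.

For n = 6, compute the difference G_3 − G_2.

0

step 0: 6 = 2·3; sub 4 for 3: 2·4; = 8; G_1 = 8−1 = 7
step 1: 7 = 4 + 3; sub 5 for 4: 5 + 3; = 8; G_2 = 8−1 = 7
step 2: 7 = 5 + 2; sub 6 for 5: 6 + 2; = 8; G_3 = 8−1 = 7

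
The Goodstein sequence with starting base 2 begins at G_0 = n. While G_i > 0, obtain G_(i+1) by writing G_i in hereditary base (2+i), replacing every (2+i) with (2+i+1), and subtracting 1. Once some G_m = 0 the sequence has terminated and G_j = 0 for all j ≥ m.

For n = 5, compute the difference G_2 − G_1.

228

(0) 5|_2 = 2^2 + 1 ↦ 3^3 + 1|_3 = 28 ⇒ 27
(1) 27|_3 = 3^3 ↦ 4^4|_4 = 256 ⇒ 255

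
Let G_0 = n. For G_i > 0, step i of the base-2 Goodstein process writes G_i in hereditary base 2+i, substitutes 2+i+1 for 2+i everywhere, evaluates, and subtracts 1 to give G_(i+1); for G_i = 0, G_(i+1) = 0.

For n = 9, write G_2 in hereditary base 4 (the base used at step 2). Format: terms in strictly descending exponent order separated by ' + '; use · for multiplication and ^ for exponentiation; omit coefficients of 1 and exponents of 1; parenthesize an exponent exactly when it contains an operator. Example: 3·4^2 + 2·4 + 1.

base 2: 9 = 2^(2 + 1) + 1; at 3: 3^(3 + 1) + 1 = 82; next = 81
base 3: 81 = 3^(3 + 1); at 4: 4^(4 + 1) = 1024; next = 1023
base 4: 1023 = 3·4^4 + 3·4^3 + 3·4^2 + 3·4 + 3; at 5: 3·5^5 + 3·5^3 + 3·5^2 + 3·5 + 3 = 9843; next = 9842

3·4^4 + 3·4^3 + 3·4^2 + 3·4 + 3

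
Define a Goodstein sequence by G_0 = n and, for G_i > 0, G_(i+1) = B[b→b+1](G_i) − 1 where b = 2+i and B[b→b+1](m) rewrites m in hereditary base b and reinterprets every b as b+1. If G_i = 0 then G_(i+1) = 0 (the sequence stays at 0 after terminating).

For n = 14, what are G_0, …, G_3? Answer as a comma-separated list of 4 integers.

14, 110, 1281, 18750

[0] 14 ≡ 2^(2 + 1) + 2^2 + 2 (base 2). Lift 3: 111. −1: 110.
[1] 110 ≡ 3^(3 + 1) + 3^3 + 2 (base 3). Lift 4: 1282. −1: 1281.
[2] 1281 ≡ 4^(4 + 1) + 4^4 + 1 (base 4). Lift 5: 18751. −1: 18750.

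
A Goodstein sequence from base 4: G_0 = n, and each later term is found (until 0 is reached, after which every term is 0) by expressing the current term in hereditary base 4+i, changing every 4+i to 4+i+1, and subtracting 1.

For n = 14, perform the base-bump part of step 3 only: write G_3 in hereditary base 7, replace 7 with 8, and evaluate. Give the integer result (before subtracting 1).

22

i=0: 14 = 3·4 + 2 (b=4); 4→5: 3·5 + 2 = 17; 17−1 = 16
i=1: 16 = 3·5 + 1 (b=5); 5→6: 3·6 + 1 = 19; 19−1 = 18
i=2: 18 = 3·6 (b=6); 6→7: 3·7 = 21; 21−1 = 20
i=3: 20 = 2·7 + 6 (b=7); 7→8: 2·8 + 6 = 22; 22−1 = 21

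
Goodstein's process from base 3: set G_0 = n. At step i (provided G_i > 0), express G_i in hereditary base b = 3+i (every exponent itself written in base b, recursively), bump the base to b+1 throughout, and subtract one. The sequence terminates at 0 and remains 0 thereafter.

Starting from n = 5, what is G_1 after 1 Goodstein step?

[0] 5 ≡ 3 + 2 (base 3). Lift 4: 6. −1: 5.
[1] 5 ≡ 4 + 1 (base 4). Lift 5: 6. −1: 5.

5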